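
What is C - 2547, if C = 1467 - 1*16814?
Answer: -17894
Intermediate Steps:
C = -15347 (C = 1467 - 16814 = -15347)
C - 2547 = -15347 - 2547 = -17894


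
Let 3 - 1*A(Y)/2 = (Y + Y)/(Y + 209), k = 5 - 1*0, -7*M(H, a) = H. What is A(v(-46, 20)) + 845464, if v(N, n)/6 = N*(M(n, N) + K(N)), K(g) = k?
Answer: 2263306630/2677 ≈ 8.4546e+5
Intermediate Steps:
M(H, a) = -H/7
k = 5 (k = 5 + 0 = 5)
K(g) = 5
v(N, n) = 6*N*(5 - n/7) (v(N, n) = 6*(N*(-n/7 + 5)) = 6*(N*(5 - n/7)) = 6*N*(5 - n/7))
A(Y) = 6 - 4*Y/(209 + Y) (A(Y) = 6 - 2*(Y + Y)/(Y + 209) = 6 - 2*2*Y/(209 + Y) = 6 - 4*Y/(209 + Y))
A(v(-46, 20)) + 845464 = 2*(627 + (6/7)*(-46)*(35 - 1*20))/(209 + (6/7)*(-46)*(35 - 1*20)) + 845464 = 2*(627 + (6/7)*(-46)*(35 - 20))/(209 + (6/7)*(-46)*(35 - 20)) + 845464 = 2*(627 + (6/7)*(-46)*15)/(209 + (6/7)*(-46)*15) + 845464 = 2*(627 - 4140/7)/(209 - 4140/7) + 845464 = 2*(249/7)/(-2677/7) + 845464 = 2*(-7/2677)*(249/7) + 845464 = -498/2677 + 845464 = 2263306630/2677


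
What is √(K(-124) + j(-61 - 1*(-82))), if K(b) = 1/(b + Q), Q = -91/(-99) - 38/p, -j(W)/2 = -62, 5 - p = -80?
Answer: √133977372389851/1039487 ≈ 11.135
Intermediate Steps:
p = 85 (p = 5 - 1*(-80) = 5 + 80 = 85)
j(W) = 124 (j(W) = -2*(-62) = 124)
Q = 3973/8415 (Q = -91/(-99) - 38/85 = -91*(-1/99) - 38*1/85 = 91/99 - 38/85 = 3973/8415 ≈ 0.47213)
K(b) = 1/(3973/8415 + b) (K(b) = 1/(b + 3973/8415) = 1/(3973/8415 + b))
√(K(-124) + j(-61 - 1*(-82))) = √(8415/(3973 + 8415*(-124)) + 124) = √(8415/(3973 - 1043460) + 124) = √(8415/(-1039487) + 124) = √(8415*(-1/1039487) + 124) = √(-8415/1039487 + 124) = √(128887973/1039487) = √133977372389851/1039487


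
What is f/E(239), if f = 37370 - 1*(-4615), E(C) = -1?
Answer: -41985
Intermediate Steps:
f = 41985 (f = 37370 + 4615 = 41985)
f/E(239) = 41985/(-1) = 41985*(-1) = -41985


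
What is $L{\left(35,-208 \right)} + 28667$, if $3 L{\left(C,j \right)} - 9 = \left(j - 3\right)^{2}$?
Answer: $\frac{130531}{3} \approx 43510.0$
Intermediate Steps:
$L{\left(C,j \right)} = 3 + \frac{\left(-3 + j\right)^{2}}{3}$ ($L{\left(C,j \right)} = 3 + \frac{\left(j - 3\right)^{2}}{3} = 3 + \frac{\left(-3 + j\right)^{2}}{3}$)
$L{\left(35,-208 \right)} + 28667 = \left(3 + \frac{\left(-3 - 208\right)^{2}}{3}\right) + 28667 = \left(3 + \frac{\left(-211\right)^{2}}{3}\right) + 28667 = \left(3 + \frac{1}{3} \cdot 44521\right) + 28667 = \left(3 + \frac{44521}{3}\right) + 28667 = \frac{44530}{3} + 28667 = \frac{130531}{3}$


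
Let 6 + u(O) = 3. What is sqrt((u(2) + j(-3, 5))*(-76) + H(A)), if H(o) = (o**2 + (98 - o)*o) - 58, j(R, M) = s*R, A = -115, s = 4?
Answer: 6*I*sqrt(283) ≈ 100.94*I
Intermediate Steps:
u(O) = -3 (u(O) = -6 + 3 = -3)
j(R, M) = 4*R
H(o) = -58 + o**2 + o*(98 - o) (H(o) = (o**2 + o*(98 - o)) - 58 = -58 + o**2 + o*(98 - o))
sqrt((u(2) + j(-3, 5))*(-76) + H(A)) = sqrt((-3 + 4*(-3))*(-76) + (-58 + 98*(-115))) = sqrt((-3 - 12)*(-76) + (-58 - 11270)) = sqrt(-15*(-76) - 11328) = sqrt(1140 - 11328) = sqrt(-10188) = 6*I*sqrt(283)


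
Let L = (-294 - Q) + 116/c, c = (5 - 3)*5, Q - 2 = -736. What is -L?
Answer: -2258/5 ≈ -451.60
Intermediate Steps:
Q = -734 (Q = 2 - 736 = -734)
c = 10 (c = 2*5 = 10)
L = 2258/5 (L = (-294 - 1*(-734)) + 116/10 = (-294 + 734) + (⅒)*116 = 440 + 58/5 = 2258/5 ≈ 451.60)
-L = -1*2258/5 = -2258/5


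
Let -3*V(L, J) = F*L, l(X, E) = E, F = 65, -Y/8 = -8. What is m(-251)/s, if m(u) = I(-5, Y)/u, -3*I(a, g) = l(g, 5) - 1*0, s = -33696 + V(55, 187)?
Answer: -5/26270413 ≈ -1.9033e-7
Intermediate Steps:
Y = 64 (Y = -8*(-8) = 64)
V(L, J) = -65*L/3
s = -104663/3 (s = -33696 - 65/3*55 = -33696 - 3575/3 = -104663/3 ≈ -34888.)
I(a, g) = -5/3 (I(a, g) = -(5 - 1*0)/3 = -(5 + 0)/3 = -⅓*5 = -5/3)
m(u) = -5/(3*u)
m(-251)/s = (-5/3/(-251))/(-104663/3) = -5/3*(-1/251)*(-3/104663) = (5/753)*(-3/104663) = -5/26270413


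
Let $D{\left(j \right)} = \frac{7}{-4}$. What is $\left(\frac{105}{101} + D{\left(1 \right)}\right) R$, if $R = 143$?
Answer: $- \frac{41041}{404} \approx -101.59$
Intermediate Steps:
$D{\left(j \right)} = - \frac{7}{4}$ ($D{\left(j \right)} = 7 \left(- \frac{1}{4}\right) = - \frac{7}{4}$)
$\left(\frac{105}{101} + D{\left(1 \right)}\right) R = \left(\frac{105}{101} - \frac{7}{4}\right) 143 = \left(- \frac{287}{404}\right) 143 = - \frac{41041}{404}$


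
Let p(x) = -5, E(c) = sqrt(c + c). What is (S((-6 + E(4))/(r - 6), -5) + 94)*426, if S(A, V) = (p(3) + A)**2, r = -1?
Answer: 2323830/49 + 49416*sqrt(2)/49 ≈ 48851.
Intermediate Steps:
E(c) = sqrt(2)*sqrt(c) (E(c) = sqrt(2*c) = sqrt(2)*sqrt(c))
S(A, V) = (-5 + A)**2
(S((-6 + E(4))/(r - 6), -5) + 94)*426 = ((-5 + (-6 + sqrt(2)*sqrt(4))/(-1 - 6))**2 + 94)*426 = ((-5 + (-6 + sqrt(2)*2)/(-7))**2 + 94)*426 = ((-5 + (-6 + 2*sqrt(2))*(-1/7))**2 + 94)*426 = ((-5 + (6/7 - 2*sqrt(2)/7))**2 + 94)*426 = ((-29/7 - 2*sqrt(2)/7)**2 + 94)*426 = (94 + (-29/7 - 2*sqrt(2)/7)**2)*426 = 40044 + 426*(-29/7 - 2*sqrt(2)/7)**2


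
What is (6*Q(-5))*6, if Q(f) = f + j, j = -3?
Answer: -288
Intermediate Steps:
Q(f) = -3 + f (Q(f) = f - 3 = -3 + f)
(6*Q(-5))*6 = (6*(-3 - 5))*6 = (6*(-8))*6 = -48*6 = -288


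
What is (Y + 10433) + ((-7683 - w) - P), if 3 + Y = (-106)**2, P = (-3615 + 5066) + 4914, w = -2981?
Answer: 10599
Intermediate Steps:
P = 6365 (P = 1451 + 4914 = 6365)
Y = 11233 (Y = -3 + (-106)**2 = -3 + 11236 = 11233)
(Y + 10433) + ((-7683 - w) - P) = (11233 + 10433) + ((-7683 - 1*(-2981)) - 1*6365) = 21666 + ((-7683 + 2981) - 6365) = 21666 + (-4702 - 6365) = 21666 - 11067 = 10599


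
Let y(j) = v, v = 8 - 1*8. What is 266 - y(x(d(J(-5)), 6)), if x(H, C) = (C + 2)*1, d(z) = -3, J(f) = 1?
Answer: 266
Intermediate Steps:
x(H, C) = 2 + C (x(H, C) = (2 + C)*1 = 2 + C)
v = 0 (v = 8 - 8 = 0)
y(j) = 0
266 - y(x(d(J(-5)), 6)) = 266 - 1*0 = 266 + 0 = 266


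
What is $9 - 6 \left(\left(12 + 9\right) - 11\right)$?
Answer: $-51$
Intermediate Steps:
$9 - 6 \left(\left(12 + 9\right) - 11\right) = 9 - 6 \left(21 - 11\right) = 9 - 60 = -51$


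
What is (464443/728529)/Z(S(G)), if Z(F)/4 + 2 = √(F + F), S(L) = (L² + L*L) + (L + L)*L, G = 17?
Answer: 464443/3362889864 + 7895531*√2/3362889864 ≈ 0.0034585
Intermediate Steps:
S(L) = 4*L² (S(L) = (L² + L²) + (2*L)*L = 2*L² + 2*L² = 4*L²)
Z(F) = -8 + 4*√2*√F (Z(F) = -8 + 4*√(F + F) = -8 + 4*√(2*F) = -8 + 4*(√2*√F) = -8 + 4*√2*√F)
(464443/728529)/Z(S(G)) = (464443/728529)/(-8 + 4*√2*√(4*17²)) = (464443*(1/728529))/(-8 + 4*√2*√(4*289)) = 464443/(728529*(-8 + 4*√2*√1156)) = 464443/(728529*(-8 + 4*√2*34)) = 464443/(728529*(-8 + 136*√2))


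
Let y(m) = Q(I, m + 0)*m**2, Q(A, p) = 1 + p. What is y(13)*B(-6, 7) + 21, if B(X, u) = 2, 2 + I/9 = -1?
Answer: 4753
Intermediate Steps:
I = -27 (I = -18 + 9*(-1) = -18 - 9 = -27)
y(m) = m**2*(1 + m) (y(m) = (1 + (m + 0))*m**2 = (1 + m)*m**2 = m**2*(1 + m))
y(13)*B(-6, 7) + 21 = (13**2*(1 + 13))*2 + 21 = (169*14)*2 + 21 = 2366*2 + 21 = 4732 + 21 = 4753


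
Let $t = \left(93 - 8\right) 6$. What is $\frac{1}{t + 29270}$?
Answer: $\frac{1}{29780} \approx 3.358 \cdot 10^{-5}$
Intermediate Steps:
$t = 510$ ($t = 85 \cdot 6 = 510$)
$\frac{1}{t + 29270} = \frac{1}{510 + 29270} = \frac{1}{29780}$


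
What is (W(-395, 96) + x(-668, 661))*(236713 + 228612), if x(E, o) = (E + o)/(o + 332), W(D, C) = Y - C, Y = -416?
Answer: -236581932475/993 ≈ -2.3825e+8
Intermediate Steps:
W(D, C) = -416 - C
x(E, o) = (E + o)/(332 + o)
(W(-395, 96) + x(-668, 661))*(236713 + 228612) = ((-416 - 1*96) + (-668 + 661)/(332 + 661))*(236713 + 228612) = ((-416 - 96) - 7/993)*465325 = (-512 + (1/993)*(-7))*465325 = (-512 - 7/993)*465325 = -508423/993*465325 = -236581932475/993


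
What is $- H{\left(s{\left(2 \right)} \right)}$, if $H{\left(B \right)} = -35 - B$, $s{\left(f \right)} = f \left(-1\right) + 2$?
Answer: $35$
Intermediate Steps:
$s{\left(f \right)} = 2 - f$ ($s{\left(f \right)} = - f + 2 = 2 - f$)
$- H{\left(s{\left(2 \right)} \right)} = - (-35 - \left(2 - 2\right)) = - (-35 - 0) = - (-35 + 0) = \left(-1\right) \left(-35\right) = 35$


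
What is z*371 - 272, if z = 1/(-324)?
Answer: -88499/324 ≈ -273.15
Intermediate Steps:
z = -1/324 ≈ -0.0030864
z*371 - 272 = -1/324*371 - 272 = -371/324 - 272 = -88499/324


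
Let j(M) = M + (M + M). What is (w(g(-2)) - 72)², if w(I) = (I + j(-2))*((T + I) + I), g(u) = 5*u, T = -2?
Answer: 78400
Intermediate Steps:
j(M) = 3*M (j(M) = M + 2*M = 3*M)
w(I) = (-6 + I)*(-2 + 2*I) (w(I) = (I + 3*(-2))*((-2 + I) + I) = (I - 6)*(-2 + 2*I) = (-6 + I)*(-2 + 2*I))
(w(g(-2)) - 72)² = ((12 - 70*(-2) + 2*(5*(-2))²) - 72)² = ((12 - 14*(-10) + 2*(-10)²) - 72)² = ((12 + 140 + 2*100) - 72)² = ((12 + 140 + 200) - 72)² = (352 - 72)² = 280² = 78400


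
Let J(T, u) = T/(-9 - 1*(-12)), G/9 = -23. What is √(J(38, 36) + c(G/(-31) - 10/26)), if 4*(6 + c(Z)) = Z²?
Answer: 2*√6053739/1209 ≈ 4.0702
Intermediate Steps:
G = -207 (G = 9*(-23) = -207)
J(T, u) = T/3 (J(T, u) = T/(-9 + 12) = T/3)
c(Z) = -6 + Z²/4
√(J(38, 36) + c(G/(-31) - 10/26)) = √((⅓)*38 + (-6 + (-207/(-31) - 10/26)²/4)) = √(38/3 + (-6 + (-207*(-1/31) - 10*1/26)²/4)) = √(38/3 + (-6 + (207/31 - 5/13)²/4)) = √(38/3 + (-6 + (2536/403)²/4)) = √(38/3 + (-6 + (¼)*(6431296/162409))) = √(38/3 + (-6 + 1607824/162409)) = √(38/3 + 633370/162409) = √(8071652/487227) = 2*√6053739/1209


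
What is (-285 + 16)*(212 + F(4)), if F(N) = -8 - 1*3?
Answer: -54069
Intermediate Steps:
F(N) = -11 (F(N) = -8 - 3 = -11)
(-285 + 16)*(212 + F(4)) = (-285 + 16)*(212 - 11) = -269*201 = -54069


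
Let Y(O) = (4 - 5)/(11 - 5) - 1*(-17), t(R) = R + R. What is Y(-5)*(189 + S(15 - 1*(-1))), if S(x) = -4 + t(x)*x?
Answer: 70397/6 ≈ 11733.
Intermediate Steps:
t(R) = 2*R
S(x) = -4 + 2*x² (S(x) = -4 + (2*x)*x = -4 + 2*x²)
Y(O) = 101/6 (Y(O) = -1/6 + 17 = -1*⅙ + 17 = -⅙ + 17 = 101/6)
Y(-5)*(189 + S(15 - 1*(-1))) = 101*(189 + (-4 + 2*(15 - 1*(-1))²))/6 = 101*(189 + (-4 + 2*(15 + 1)²))/6 = 101*(189 + (-4 + 2*16²))/6 = 101*(189 + (-4 + 2*256))/6 = 101*(189 + (-4 + 512))/6 = 101*(189 + 508)/6 = (101/6)*697 = 70397/6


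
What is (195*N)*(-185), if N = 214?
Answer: -7720050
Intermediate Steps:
(195*N)*(-185) = (195*214)*(-185) = 41730*(-185) = -7720050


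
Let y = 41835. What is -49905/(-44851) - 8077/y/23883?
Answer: 49861984184498/44812666074555 ≈ 1.1127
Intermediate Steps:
-49905/(-44851) - 8077/y/23883 = -49905/(-44851) - 8077/41835/23883 = -49905*(-1/44851) - 8077*1/41835*(1/23883) = 49905/44851 - 8077/41835*1/23883 = 49905/44851 - 8077/999145305 = 49861984184498/44812666074555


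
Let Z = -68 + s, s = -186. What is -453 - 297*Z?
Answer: 74985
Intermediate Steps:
Z = -254 (Z = -68 - 186 = -254)
-453 - 297*Z = -453 - 297*(-254) = -453 + 75438 = 74985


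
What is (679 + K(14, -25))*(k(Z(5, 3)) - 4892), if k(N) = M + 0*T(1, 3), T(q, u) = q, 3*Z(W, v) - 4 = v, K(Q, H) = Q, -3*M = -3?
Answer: -3389463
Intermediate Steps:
M = 1 (M = -⅓*(-3) = 1)
Z(W, v) = 4/3 + v/3
k(N) = 1 (k(N) = 1 + 0*1 = 1 + 0 = 1)
(679 + K(14, -25))*(k(Z(5, 3)) - 4892) = (679 + 14)*(1 - 4892) = 693*(-4891) = -3389463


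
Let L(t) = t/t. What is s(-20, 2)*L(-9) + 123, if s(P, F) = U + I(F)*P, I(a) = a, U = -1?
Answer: 82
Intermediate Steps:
L(t) = 1
s(P, F) = -1 + F*P
s(-20, 2)*L(-9) + 123 = (-1 + 2*(-20))*1 + 123 = (-1 - 40)*1 + 123 = -41*1 + 123 = -41 + 123 = 82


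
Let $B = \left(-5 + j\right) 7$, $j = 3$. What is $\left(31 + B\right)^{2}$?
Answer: $289$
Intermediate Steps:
$B = -14$ ($B = \left(-5 + 3\right) 7 = \left(-2\right) 7 = -14$)
$\left(31 + B\right)^{2} = \left(31 - 14\right)^{2} = 17^{2} = 289$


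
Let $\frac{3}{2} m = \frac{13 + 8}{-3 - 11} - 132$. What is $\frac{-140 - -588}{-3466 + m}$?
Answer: $- \frac{448}{3555} \approx -0.12602$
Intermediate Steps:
$m = -89$ ($m = \frac{2 \left(\frac{13 + 8}{-3 - 11} - 132\right)}{3} = \frac{2 \left(\frac{21}{-14} - 132\right)}{3} = \frac{2 \left(21 \left(- \frac{1}{14}\right) - 132\right)}{3} = \frac{2 \left(- \frac{3}{2} - 132\right)}{3} = \frac{2}{3} \left(- \frac{267}{2}\right) = -89$)
$\frac{-140 - -588}{-3466 + m} = \frac{-140 - -588}{-3466 - 89} = \frac{-140 + 588}{-3555} = 448 \left(- \frac{1}{3555}\right) = - \frac{448}{3555}$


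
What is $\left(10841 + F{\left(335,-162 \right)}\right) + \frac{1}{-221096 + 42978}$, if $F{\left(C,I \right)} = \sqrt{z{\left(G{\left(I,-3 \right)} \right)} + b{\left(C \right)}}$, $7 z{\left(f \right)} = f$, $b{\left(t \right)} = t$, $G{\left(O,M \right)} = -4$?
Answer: $\frac{1930977237}{178118} + \frac{\sqrt{16387}}{7} \approx 10859.0$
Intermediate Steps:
$z{\left(f \right)} = \frac{f}{7}$
$F{\left(C,I \right)} = \sqrt{- \frac{4}{7} + C}$ ($F{\left(C,I \right)} = \sqrt{\frac{1}{7} \left(-4\right) + C} = \sqrt{- \frac{4}{7} + C}$)
$\left(10841 + F{\left(335,-162 \right)}\right) + \frac{1}{-221096 + 42978} = \left(10841 + \frac{\sqrt{-28 + 49 \cdot 335}}{7}\right) + \frac{1}{-221096 + 42978} = \left(10841 + \frac{\sqrt{-28 + 16415}}{7}\right) + \frac{1}{-178118} = \left(10841 + \frac{\sqrt{16387}}{7}\right) - \frac{1}{178118} = \frac{1930977237}{178118} + \frac{\sqrt{16387}}{7}$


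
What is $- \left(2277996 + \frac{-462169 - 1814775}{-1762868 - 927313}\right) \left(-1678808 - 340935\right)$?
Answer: $\frac{12377437191599005460}{2690181} \approx 4.601 \cdot 10^{12}$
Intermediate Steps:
$- \left(2277996 + \frac{-462169 - 1814775}{-1762868 - 927313}\right) \left(-1678808 - 340935\right) = - \left(2277996 - \frac{2276944}{-2690181}\right) \left(-2019743\right) = - \left(2277996 - - \frac{2276944}{2690181}\right) \left(-2019743\right) = - \left(2277996 + \frac{2276944}{2690181}\right) \left(-2019743\right) = - \frac{6128223834220 \left(-2019743\right)}{2690181} = \left(-1\right) \left(- \frac{12377437191599005460}{2690181}\right) = \frac{12377437191599005460}{2690181}$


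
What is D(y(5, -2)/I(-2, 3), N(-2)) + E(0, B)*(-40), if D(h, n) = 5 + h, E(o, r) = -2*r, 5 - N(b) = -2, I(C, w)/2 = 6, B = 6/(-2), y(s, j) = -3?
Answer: -941/4 ≈ -235.25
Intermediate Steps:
B = -3 (B = 6*(-½) = -3)
I(C, w) = 12 (I(C, w) = 2*6 = 12)
N(b) = 7 (N(b) = 5 - 1*(-2) = 5 + 2 = 7)
D(y(5, -2)/I(-2, 3), N(-2)) + E(0, B)*(-40) = (5 - 3/12) - 2*(-3)*(-40) = (5 - 3*1/12) + 6*(-40) = (5 - ¼) - 240 = 19/4 - 240 = -941/4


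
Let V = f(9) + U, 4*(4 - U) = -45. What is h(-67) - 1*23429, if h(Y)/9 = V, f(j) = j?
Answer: -92843/4 ≈ -23211.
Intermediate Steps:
U = 61/4 (U = 4 - ¼*(-45) = 4 + 45/4 = 61/4 ≈ 15.250)
V = 97/4 (V = 9 + 61/4 = 97/4 ≈ 24.250)
h(Y) = 873/4 (h(Y) = 9*(97/4) = 873/4)
h(-67) - 1*23429 = 873/4 - 1*23429 = 873/4 - 23429 = -92843/4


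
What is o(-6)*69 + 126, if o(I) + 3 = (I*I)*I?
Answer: -14985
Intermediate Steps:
o(I) = -3 + I**3 (o(I) = -3 + (I*I)*I = -3 + I**2*I = -3 + I**3)
o(-6)*69 + 126 = (-3 + (-6)**3)*69 + 126 = (-3 - 216)*69 + 126 = -219*69 + 126 = -15111 + 126 = -14985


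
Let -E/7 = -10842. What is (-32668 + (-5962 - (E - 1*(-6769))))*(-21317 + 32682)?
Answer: -1378494945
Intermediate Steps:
E = 75894 (E = -7*(-10842) = 75894)
(-32668 + (-5962 - (E - 1*(-6769))))*(-21317 + 32682) = (-32668 + (-5962 - (75894 - 1*(-6769))))*(-21317 + 32682) = (-32668 + (-5962 - (75894 + 6769)))*11365 = (-32668 + (-5962 - 1*82663))*11365 = (-32668 + (-5962 - 82663))*11365 = (-32668 - 88625)*11365 = -121293*11365 = -1378494945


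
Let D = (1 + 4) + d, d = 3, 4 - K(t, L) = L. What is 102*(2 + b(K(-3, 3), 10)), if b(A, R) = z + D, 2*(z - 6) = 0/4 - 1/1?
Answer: 1581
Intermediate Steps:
K(t, L) = 4 - L
z = 11/2 (z = 6 + (0/4 - 1/1)/2 = 6 + (0*(1/4) - 1*1)/2 = 6 + (0 - 1)/2 = 6 + (1/2)*(-1) = 6 - 1/2 = 11/2 ≈ 5.5000)
D = 8 (D = (1 + 4) + 3 = 5 + 3 = 8)
b(A, R) = 27/2 (b(A, R) = 11/2 + 8 = 27/2)
102*(2 + b(K(-3, 3), 10)) = 102*(2 + 27/2) = 102*(31/2) = 1581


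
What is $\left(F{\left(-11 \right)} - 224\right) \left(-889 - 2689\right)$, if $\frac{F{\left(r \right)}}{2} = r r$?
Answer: $-64404$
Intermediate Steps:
$F{\left(r \right)} = 2 r^{2}$ ($F{\left(r \right)} = 2 r r = 2 r^{2}$)
$\left(F{\left(-11 \right)} - 224\right) \left(-889 - 2689\right) = \left(2 \left(-11\right)^{2} - 224\right) \left(-889 - 2689\right) = \left(2 \cdot 121 - 224\right) \left(-3578\right) = \left(242 - 224\right) \left(-3578\right) = 18 \left(-3578\right) = -64404$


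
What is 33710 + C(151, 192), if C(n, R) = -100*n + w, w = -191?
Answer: 18419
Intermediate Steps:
C(n, R) = -191 - 100*n (C(n, R) = -100*n - 191 = -191 - 100*n)
33710 + C(151, 192) = 33710 + (-191 - 100*151) = 33710 + (-191 - 15100) = 33710 - 15291 = 18419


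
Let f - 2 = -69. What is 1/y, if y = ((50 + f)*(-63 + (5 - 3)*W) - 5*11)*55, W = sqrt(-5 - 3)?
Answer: 127/7160340 + 17*I*sqrt(2)/14320680 ≈ 1.7737e-5 + 1.6788e-6*I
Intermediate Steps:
W = 2*I*sqrt(2) (W = sqrt(-8) = 2*I*sqrt(2) ≈ 2.8284*I)
f = -67 (f = 2 - 69 = -67)
y = 55880 - 3740*I*sqrt(2) (y = ((50 - 67)*(-63 + (5 - 3)*(2*I*sqrt(2))) - 5*11)*55 = (-17*(-63 + 2*(2*I*sqrt(2))) - 55)*55 = (-17*(-63 + 4*I*sqrt(2)) - 55)*55 = ((1071 - 68*I*sqrt(2)) - 55)*55 = (1016 - 68*I*sqrt(2))*55 = 55880 - 3740*I*sqrt(2) ≈ 55880.0 - 5289.2*I)
1/y = 1/(55880 - 3740*I*sqrt(2))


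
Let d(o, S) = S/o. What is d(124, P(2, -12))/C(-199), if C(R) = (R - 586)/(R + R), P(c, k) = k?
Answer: -1194/24335 ≈ -0.049065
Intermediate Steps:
C(R) = (-586 + R)/(2*R) (C(R) = (-586 + R)/((2*R)) = (-586 + R)*(1/(2*R)) = (-586 + R)/(2*R))
d(124, P(2, -12))/C(-199) = (-12/124)/(((1/2)*(-586 - 199)/(-199))) = (-12*1/124)/(((1/2)*(-1/199)*(-785))) = -3/(31*785/398) = -3/31*398/785 = -1194/24335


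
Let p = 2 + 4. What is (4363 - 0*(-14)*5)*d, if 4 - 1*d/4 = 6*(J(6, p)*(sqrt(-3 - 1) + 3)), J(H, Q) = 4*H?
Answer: -7469456 - 5026176*I ≈ -7.4695e+6 - 5.0262e+6*I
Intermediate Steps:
p = 6
d = -1712 - 1152*I (d = 16 - 24*(4*6)*(sqrt(-3 - 1) + 3) = 16 - 24*24*(sqrt(-4) + 3) = 16 - 24*24*(2*I + 3) = 16 - 24*24*(3 + 2*I) = 16 - 24*(72 + 48*I) = 16 - 4*(432 + 288*I) = 16 + (-1728 - 1152*I) = -1712 - 1152*I ≈ -1712.0 - 1152.0*I)
(4363 - 0*(-14)*5)*d = (4363 - 0*(-14)*5)*(-1712 - 1152*I) = (4363 - 0*5)*(-1712 - 1152*I) = (4363 - 1*0)*(-1712 - 1152*I) = (4363 + 0)*(-1712 - 1152*I) = 4363*(-1712 - 1152*I) = -7469456 - 5026176*I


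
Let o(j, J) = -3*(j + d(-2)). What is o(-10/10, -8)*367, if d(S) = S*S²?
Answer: 9909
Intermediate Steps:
d(S) = S³
o(j, J) = 24 - 3*j (o(j, J) = -3*(j + (-2)³) = -3*(j - 8) = -3*(-8 + j) = 24 - 3*j)
o(-10/10, -8)*367 = (24 - (-30)/10)*367 = (24 - 3*(-1))*367 = (24 + 3)*367 = 27*367 = 9909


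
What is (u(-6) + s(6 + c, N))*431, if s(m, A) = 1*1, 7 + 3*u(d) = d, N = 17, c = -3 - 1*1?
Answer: -4310/3 ≈ -1436.7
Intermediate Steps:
c = -4 (c = -3 - 1 = -4)
u(d) = -7/3 + d/3
s(m, A) = 1
(u(-6) + s(6 + c, N))*431 = ((-7/3 + (⅓)*(-6)) + 1)*431 = ((-7/3 - 2) + 1)*431 = (-13/3 + 1)*431 = -10/3*431 = -4310/3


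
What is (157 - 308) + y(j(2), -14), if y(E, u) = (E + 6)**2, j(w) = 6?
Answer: -7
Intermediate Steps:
y(E, u) = (6 + E)**2
(157 - 308) + y(j(2), -14) = (157 - 308) + (6 + 6)**2 = -151 + 12**2 = -151 + 144 = -7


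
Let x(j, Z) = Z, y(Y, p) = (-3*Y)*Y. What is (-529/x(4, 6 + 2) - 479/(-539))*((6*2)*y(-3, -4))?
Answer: 22785219/1078 ≈ 21137.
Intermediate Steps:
y(Y, p) = -3*Y**2
(-529/x(4, 6 + 2) - 479/(-539))*((6*2)*y(-3, -4)) = (-529/(6 + 2) - 479/(-539))*((6*2)*(-3*(-3)**2)) = (-529/8 - 479*(-1/539))*(12*(-3*9)) = (-529*1/8 + 479/539)*(12*(-27)) = (-529/8 + 479/539)*(-324) = -281299/4312*(-324) = 22785219/1078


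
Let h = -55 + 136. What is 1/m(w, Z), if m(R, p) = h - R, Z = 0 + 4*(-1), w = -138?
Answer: 1/219 ≈ 0.0045662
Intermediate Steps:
h = 81
Z = -4 (Z = 0 - 4 = -4)
m(R, p) = 81 - R
1/m(w, Z) = 1/(81 - 1*(-138)) = 1/(81 + 138) = 1/219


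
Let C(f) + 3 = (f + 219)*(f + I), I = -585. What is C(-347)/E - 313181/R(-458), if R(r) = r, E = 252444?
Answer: 39557650279/57809676 ≈ 684.27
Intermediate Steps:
C(f) = -3 + (-585 + f)*(219 + f) (C(f) = -3 + (f + 219)*(f - 585) = -3 + (219 + f)*(-585 + f) = -3 + (-585 + f)*(219 + f))
C(-347)/E - 313181/R(-458) = (-128118 + (-347)**2 - 366*(-347))/252444 - 313181/(-458) = (-128118 + 120409 + 127002)*(1/252444) - 313181*(-1/458) = 119293*(1/252444) + 313181/458 = 119293/252444 + 313181/458 = 39557650279/57809676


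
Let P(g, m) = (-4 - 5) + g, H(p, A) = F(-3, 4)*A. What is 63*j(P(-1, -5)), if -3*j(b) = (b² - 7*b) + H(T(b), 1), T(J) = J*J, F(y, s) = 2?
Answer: -3612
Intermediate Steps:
T(J) = J²
H(p, A) = 2*A
P(g, m) = -9 + g
j(b) = -⅔ - b²/3 + 7*b/3 (j(b) = -((b² - 7*b) + 2*1)/3 = -((b² - 7*b) + 2)/3 = -(2 + b² - 7*b)/3 = -⅔ - b²/3 + 7*b/3)
63*j(P(-1, -5)) = 63*(-⅔ - (-9 - 1)²/3 + 7*(-9 - 1)/3) = 63*(-⅔ - ⅓*(-10)² + (7/3)*(-10)) = 63*(-⅔ - ⅓*100 - 70/3) = 63*(-⅔ - 100/3 - 70/3) = 63*(-172/3) = -3612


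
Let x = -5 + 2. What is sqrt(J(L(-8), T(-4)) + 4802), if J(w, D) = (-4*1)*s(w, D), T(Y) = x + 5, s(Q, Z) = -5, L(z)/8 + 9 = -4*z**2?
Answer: sqrt(4822) ≈ 69.441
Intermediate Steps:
L(z) = -72 - 32*z**2 (L(z) = -72 + 8*(-4*z**2) = -72 - 32*z**2)
x = -3
T(Y) = 2 (T(Y) = -3 + 5 = 2)
J(w, D) = 20 (J(w, D) = -4*1*(-5) = -4*(-5) = 20)
sqrt(J(L(-8), T(-4)) + 4802) = sqrt(20 + 4802) = sqrt(4822)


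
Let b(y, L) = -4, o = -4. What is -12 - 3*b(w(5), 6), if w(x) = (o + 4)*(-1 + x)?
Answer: 0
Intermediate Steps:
w(x) = 0 (w(x) = (-4 + 4)*(-1 + x) = 0*(-1 + x) = 0)
-12 - 3*b(w(5), 6) = -12 - 3*(-4) = -12 + 12 = 0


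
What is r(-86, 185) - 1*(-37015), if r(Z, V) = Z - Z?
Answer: 37015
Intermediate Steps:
r(Z, V) = 0
r(-86, 185) - 1*(-37015) = 0 - 1*(-37015) = 0 + 37015 = 37015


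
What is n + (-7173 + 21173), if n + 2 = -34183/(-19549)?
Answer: 273681085/19549 ≈ 14000.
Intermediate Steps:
n = -4915/19549 (n = -2 - 34183/(-19549) = -2 - 34183*(-1/19549) = -2 + 34183/19549 = -4915/19549 ≈ -0.25142)
n + (-7173 + 21173) = -4915/19549 + (-7173 + 21173) = -4915/19549 + 14000 = 273681085/19549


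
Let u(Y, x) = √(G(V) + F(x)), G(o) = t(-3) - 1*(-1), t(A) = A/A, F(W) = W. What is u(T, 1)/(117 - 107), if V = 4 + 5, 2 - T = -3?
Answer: √3/10 ≈ 0.17321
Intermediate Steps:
T = 5 (T = 2 - 1*(-3) = 2 + 3 = 5)
t(A) = 1
V = 9
G(o) = 2 (G(o) = 1 - 1*(-1) = 1 + 1 = 2)
u(Y, x) = √(2 + x)
u(T, 1)/(117 - 107) = √(2 + 1)/(117 - 107) = √3/10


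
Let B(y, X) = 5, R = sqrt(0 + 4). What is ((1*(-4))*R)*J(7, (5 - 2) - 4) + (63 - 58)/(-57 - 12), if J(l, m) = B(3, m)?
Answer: -2765/69 ≈ -40.072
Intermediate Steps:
R = 2 (R = sqrt(4) = 2)
J(l, m) = 5
((1*(-4))*R)*J(7, (5 - 2) - 4) + (63 - 58)/(-57 - 12) = ((1*(-4))*2)*5 + (63 - 58)/(-57 - 12) = -4*2*5 + 5/(-69) = -8*5 + 5*(-1/69) = -40 - 5/69 = -2765/69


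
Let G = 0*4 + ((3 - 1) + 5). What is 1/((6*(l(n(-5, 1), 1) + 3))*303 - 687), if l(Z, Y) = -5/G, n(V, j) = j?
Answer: 7/24279 ≈ 0.00028832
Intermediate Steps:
G = 7 (G = 0 + (2 + 5) = 0 + 7 = 7)
l(Z, Y) = -5/7
1/((6*(l(n(-5, 1), 1) + 3))*303 - 687) = 1/((6*(-5/7 + 3))*303 - 687) = 1/((6*(16/7))*303 - 687) = 1/((96/7)*303 - 687) = 1/(29088/7 - 687) = 1/(24279/7) = 7/24279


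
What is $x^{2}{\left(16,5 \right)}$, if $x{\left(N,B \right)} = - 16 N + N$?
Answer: $57600$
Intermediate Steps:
$x{\left(N,B \right)} = - 15 N$
$x^{2}{\left(16,5 \right)} = \left(\left(-15\right) 16\right)^{2} = \left(-240\right)^{2} = 57600$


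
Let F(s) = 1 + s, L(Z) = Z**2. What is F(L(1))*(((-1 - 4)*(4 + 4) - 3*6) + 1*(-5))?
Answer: -126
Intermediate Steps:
F(L(1))*(((-1 - 4)*(4 + 4) - 3*6) + 1*(-5)) = (1 + 1**2)*(((-1 - 4)*(4 + 4) - 3*6) + 1*(-5)) = (1 + 1)*((-5*8 - 18) - 5) = 2*((-40 - 18) - 5) = 2*(-58 - 5) = 2*(-63) = -126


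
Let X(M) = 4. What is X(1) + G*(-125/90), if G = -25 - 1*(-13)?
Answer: 62/3 ≈ 20.667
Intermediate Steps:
G = -12 (G = -25 + 13 = -12)
X(1) + G*(-125/90) = 4 - (-1500)/90 = 4 - 12*(-25/18) = 4 + 50/3 = 62/3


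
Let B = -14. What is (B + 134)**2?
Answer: 14400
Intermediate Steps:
(B + 134)**2 = (-14 + 134)**2 = 120**2 = 14400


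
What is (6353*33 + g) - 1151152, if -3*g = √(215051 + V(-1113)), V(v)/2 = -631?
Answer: -941503 - √213789/3 ≈ -9.4166e+5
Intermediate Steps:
V(v) = -1262 (V(v) = 2*(-631) = -1262)
g = -√213789/3 (g = -√(215051 - 1262)/3 = -√213789/3 ≈ -154.12)
(6353*33 + g) - 1151152 = (6353*33 - √213789/3) - 1151152 = (209649 - √213789/3) - 1151152 = -941503 - √213789/3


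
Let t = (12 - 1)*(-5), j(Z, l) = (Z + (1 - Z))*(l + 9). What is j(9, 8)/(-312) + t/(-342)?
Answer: 1891/17784 ≈ 0.10633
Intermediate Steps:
j(Z, l) = 9 + l (j(Z, l) = 1*(9 + l) = 9 + l)
t = -55 (t = 11*(-5) = -55)
j(9, 8)/(-312) + t/(-342) = (9 + 8)/(-312) - 55/(-342) = 17*(-1/312) - 55*(-1/342) = -17/312 + 55/342 = 1891/17784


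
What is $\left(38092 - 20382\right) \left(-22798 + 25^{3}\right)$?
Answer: $-127033830$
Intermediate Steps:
$\left(38092 - 20382\right) \left(-22798 + 25^{3}\right) = 17710 \left(-22798 + 15625\right) = 17710 \left(-7173\right) = -127033830$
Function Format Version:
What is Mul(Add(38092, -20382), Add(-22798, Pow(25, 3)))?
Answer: -127033830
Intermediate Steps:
Mul(Add(38092, -20382), Add(-22798, Pow(25, 3))) = Mul(17710, Add(-22798, 15625)) = Mul(17710, -7173) = -127033830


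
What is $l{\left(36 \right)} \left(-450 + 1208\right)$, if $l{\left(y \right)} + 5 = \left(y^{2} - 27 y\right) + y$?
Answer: $269090$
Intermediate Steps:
$l{\left(y \right)} = -5 + y^{2} - 26 y$ ($l{\left(y \right)} = -5 + \left(\left(y^{2} - 27 y\right) + y\right) = -5 + \left(y^{2} - 26 y\right) = -5 + y^{2} - 26 y$)
$l{\left(36 \right)} \left(-450 + 1208\right) = \left(-5 + 36^{2} - 936\right) \left(-450 + 1208\right) = \left(-5 + 1296 - 936\right) 758 = 355 \cdot 758 = 269090$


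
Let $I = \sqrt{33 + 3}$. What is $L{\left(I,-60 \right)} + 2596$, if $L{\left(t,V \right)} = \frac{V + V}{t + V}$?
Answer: $\frac{23384}{9} \approx 2598.2$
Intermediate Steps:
$I = 6$ ($I = \sqrt{36} = 6$)
$L{\left(t,V \right)} = \frac{2 V}{V + t}$
$L{\left(I,-60 \right)} + 2596 = 2 \left(-60\right) \frac{1}{-60 + 6} + 2596 = 2 \left(-60\right) \frac{1}{-54} + 2596 = 2 \left(-60\right) \left(- \frac{1}{54}\right) + 2596 = \frac{20}{9} + 2596 = \frac{23384}{9}$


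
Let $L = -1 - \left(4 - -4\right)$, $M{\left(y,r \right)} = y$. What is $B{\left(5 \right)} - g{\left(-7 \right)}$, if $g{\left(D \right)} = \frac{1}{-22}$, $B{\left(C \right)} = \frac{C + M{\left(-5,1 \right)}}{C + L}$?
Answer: $\frac{1}{22} \approx 0.045455$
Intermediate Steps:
$L = -9$ ($L = -1 - \left(4 + 4\right) = -1 - 8 = -9$)
$B{\left(C \right)} = \frac{-5 + C}{-9 + C}$ ($B{\left(C \right)} = \frac{C - 5}{C - 9} = \frac{-5 + C}{-9 + C}$)
$g{\left(D \right)} = - \frac{1}{22}$
$B{\left(5 \right)} - g{\left(-7 \right)} = \frac{-5 + 5}{-9 + 5} - - \frac{1}{22} = \frac{1}{-4} \cdot 0 + \frac{1}{22} = \left(- \frac{1}{4}\right) 0 + \frac{1}{22} = 0 + \frac{1}{22} = \frac{1}{22}$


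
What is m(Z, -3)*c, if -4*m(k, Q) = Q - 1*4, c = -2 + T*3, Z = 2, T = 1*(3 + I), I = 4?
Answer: 133/4 ≈ 33.250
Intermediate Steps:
T = 7 (T = 1*(3 + 4) = 1*7 = 7)
c = 19 (c = -2 + 7*3 = -2 + 21 = 19)
m(k, Q) = 1 - Q/4 (m(k, Q) = -(Q - 1*4)/4 = -(Q - 4)/4 = -(-4 + Q)/4 = 1 - Q/4)
m(Z, -3)*c = (1 - 1/4*(-3))*19 = (1 + 3/4)*19 = (7/4)*19 = 133/4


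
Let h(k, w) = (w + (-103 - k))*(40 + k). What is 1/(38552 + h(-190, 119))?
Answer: 1/7652 ≈ 0.00013068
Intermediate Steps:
h(k, w) = (40 + k)*(-103 + w - k) (h(k, w) = (-103 + w - k)*(40 + k) = (40 + k)*(-103 + w - k))
1/(38552 + h(-190, 119)) = 1/(38552 + (-4120 - 1*(-190)**2 - 143*(-190) + 40*119 - 190*119)) = 1/(38552 + (-4120 - 1*36100 + 27170 + 4760 - 22610)) = 1/(38552 + (-4120 - 36100 + 27170 + 4760 - 22610)) = 1/(38552 - 30900) = 1/7652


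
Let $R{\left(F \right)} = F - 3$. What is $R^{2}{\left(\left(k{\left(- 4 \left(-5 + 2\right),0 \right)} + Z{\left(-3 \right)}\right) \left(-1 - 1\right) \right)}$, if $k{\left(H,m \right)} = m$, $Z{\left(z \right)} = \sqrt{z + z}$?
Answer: $-15 + 12 i \sqrt{6} \approx -15.0 + 29.394 i$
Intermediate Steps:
$Z{\left(z \right)} = \sqrt{2} \sqrt{z}$ ($Z{\left(z \right)} = \sqrt{2 z} = \sqrt{2} \sqrt{z}$)
$R{\left(F \right)} = -3 + F$
$R^{2}{\left(\left(k{\left(- 4 \left(-5 + 2\right),0 \right)} + Z{\left(-3 \right)}\right) \left(-1 - 1\right) \right)} = \left(-3 + \left(0 + \sqrt{2} \sqrt{-3}\right) \left(-1 - 1\right)\right)^{2} = \left(-3 + \left(0 + \sqrt{2} i \sqrt{3}\right) \left(-2\right)\right)^{2} = \left(-3 + \left(0 + i \sqrt{6}\right) \left(-2\right)\right)^{2} = \left(-3 + i \sqrt{6} \left(-2\right)\right)^{2} = \left(-3 - 2 i \sqrt{6}\right)^{2}$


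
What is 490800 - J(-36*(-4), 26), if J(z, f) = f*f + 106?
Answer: 490018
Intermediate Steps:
J(z, f) = 106 + f**2 (J(z, f) = f**2 + 106 = 106 + f**2)
490800 - J(-36*(-4), 26) = 490800 - (106 + 26**2) = 490800 - (106 + 676) = 490800 - 1*782 = 490800 - 782 = 490018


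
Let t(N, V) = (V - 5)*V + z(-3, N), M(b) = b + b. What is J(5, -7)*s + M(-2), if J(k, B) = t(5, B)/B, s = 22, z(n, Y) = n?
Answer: -1810/7 ≈ -258.57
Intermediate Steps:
M(b) = 2*b
t(N, V) = -3 + V*(-5 + V) (t(N, V) = (V - 5)*V - 3 = (-5 + V)*V - 3 = V*(-5 + V) - 3 = -3 + V*(-5 + V))
J(k, B) = (-3 + B² - 5*B)/B
J(5, -7)*s + M(-2) = (-5 - 7 - 3/(-7))*22 + 2*(-2) = (-5 - 7 - 3*(-⅐))*22 - 4 = (-5 - 7 + 3/7)*22 - 4 = -81/7*22 - 4 = -1782/7 - 4 = -1810/7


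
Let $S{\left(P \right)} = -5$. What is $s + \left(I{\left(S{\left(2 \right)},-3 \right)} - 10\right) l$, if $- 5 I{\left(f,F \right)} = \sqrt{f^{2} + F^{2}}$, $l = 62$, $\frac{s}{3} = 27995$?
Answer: $83365 - \frac{62 \sqrt{34}}{5} \approx 83293.0$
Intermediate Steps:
$s = 83985$ ($s = 3 \cdot 27995 = 83985$)
$I{\left(f,F \right)} = - \frac{\sqrt{F^{2} + f^{2}}}{5}$ ($I{\left(f,F \right)} = - \frac{\sqrt{f^{2} + F^{2}}}{5} = - \frac{\sqrt{F^{2} + f^{2}}}{5}$)
$s + \left(I{\left(S{\left(2 \right)},-3 \right)} - 10\right) l = 83985 + \left(- \frac{\sqrt{\left(-3\right)^{2} + \left(-5\right)^{2}}}{5} - 10\right) 62 = 83985 + \left(- \frac{\sqrt{9 + 25}}{5} - 10\right) 62 = 83985 + \left(- \frac{\sqrt{34}}{5} - 10\right) 62 = 83985 + \left(-10 - \frac{\sqrt{34}}{5}\right) 62 = 83985 - \left(620 + \frac{62 \sqrt{34}}{5}\right) = 83365 - \frac{62 \sqrt{34}}{5}$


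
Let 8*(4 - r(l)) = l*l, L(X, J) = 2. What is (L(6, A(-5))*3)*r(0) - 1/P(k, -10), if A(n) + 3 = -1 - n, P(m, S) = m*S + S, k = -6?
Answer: 1199/50 ≈ 23.980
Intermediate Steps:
P(m, S) = S + S*m (P(m, S) = S*m + S = S + S*m)
A(n) = -4 - n (A(n) = -3 + (-1 - n) = -4 - n)
r(l) = 4 - l²/8 (r(l) = 4 - l*l/8 = 4 - l²/8)
(L(6, A(-5))*3)*r(0) - 1/P(k, -10) = (2*3)*(4 - ⅛*0²) - 1/((-10*(1 - 6))) = 6*(4 - ⅛*0) - 1/((-10*(-5))) = 6*(4 + 0) - 1/50 = 6*4 - 1*1/50 = 24 - 1/50 = 1199/50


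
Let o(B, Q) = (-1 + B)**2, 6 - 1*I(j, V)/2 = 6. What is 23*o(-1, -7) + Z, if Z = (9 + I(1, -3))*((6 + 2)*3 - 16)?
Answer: 164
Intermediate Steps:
I(j, V) = 0 (I(j, V) = 12 - 2*6 = 12 - 12 = 0)
Z = 72 (Z = (9 + 0)*((6 + 2)*3 - 16) = 9*(8*3 - 16) = 9*(24 - 16) = 9*8 = 72)
23*o(-1, -7) + Z = 23*(-1 - 1)**2 + 72 = 23*(-2)**2 + 72 = 23*4 + 72 = 92 + 72 = 164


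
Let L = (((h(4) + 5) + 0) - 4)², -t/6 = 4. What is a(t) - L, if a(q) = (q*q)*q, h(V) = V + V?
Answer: -13905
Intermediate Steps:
t = -24 (t = -6*4 = -24)
h(V) = 2*V
a(q) = q³ (a(q) = q²*q = q³)
L = 81 (L = (((2*4 + 5) + 0) - 4)² = (((8 + 5) + 0) - 4)² = ((13 + 0) - 4)² = (13 - 4)² = 9² = 81)
a(t) - L = (-24)³ - 1*81 = -13824 - 81 = -13905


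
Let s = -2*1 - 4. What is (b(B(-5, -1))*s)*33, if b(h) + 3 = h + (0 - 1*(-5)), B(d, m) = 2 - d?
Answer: -1782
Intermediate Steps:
s = -6 (s = -2 - 4 = -6)
b(h) = 2 + h (b(h) = -3 + (h + (0 - 1*(-5))) = -3 + (h + (0 + 5)) = -3 + (h + 5) = -3 + (5 + h) = 2 + h)
(b(B(-5, -1))*s)*33 = ((2 + (2 - 1*(-5)))*(-6))*33 = ((2 + (2 + 5))*(-6))*33 = ((2 + 7)*(-6))*33 = (9*(-6))*33 = -54*33 = -1782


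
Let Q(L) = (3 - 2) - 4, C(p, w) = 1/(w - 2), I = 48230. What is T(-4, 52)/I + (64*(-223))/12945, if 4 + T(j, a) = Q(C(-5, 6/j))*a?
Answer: -69040976/62433735 ≈ -1.1058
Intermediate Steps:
C(p, w) = 1/(-2 + w)
Q(L) = -3 (Q(L) = 1 - 4 = -3)
T(j, a) = -4 - 3*a
T(-4, 52)/I + (64*(-223))/12945 = (-4 - 3*52)/48230 + (64*(-223))/12945 = (-4 - 156)*(1/48230) - 14272*1/12945 = -160*1/48230 - 14272/12945 = -16/4823 - 14272/12945 = -69040976/62433735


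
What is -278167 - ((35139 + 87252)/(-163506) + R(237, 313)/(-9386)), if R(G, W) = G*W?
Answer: -35573377124105/127888943 ≈ -2.7816e+5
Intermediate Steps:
-278167 - ((35139 + 87252)/(-163506) + R(237, 313)/(-9386)) = -278167 - ((35139 + 87252)/(-163506) + (237*313)/(-9386)) = -278167 - (122391*(-1/163506) + 74181*(-1/9386)) = -278167 - (-40797/54502 - 74181/9386) = -278167 - 1*(-1106483376/127888943) = -278167 + 1106483376/127888943 = -35573377124105/127888943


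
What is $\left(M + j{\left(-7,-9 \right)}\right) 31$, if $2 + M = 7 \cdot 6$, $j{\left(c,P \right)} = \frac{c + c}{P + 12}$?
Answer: $\frac{3286}{3} \approx 1095.3$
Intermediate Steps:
$j{\left(c,P \right)} = \frac{2 c}{12 + P}$
$M = 40$ ($M = -2 + 7 \cdot 6 = -2 + 42 = 40$)
$\left(M + j{\left(-7,-9 \right)}\right) 31 = \left(40 + 2 \left(-7\right) \frac{1}{12 - 9}\right) 31 = \left(40 + 2 \left(-7\right) \frac{1}{3}\right) 31 = \left(40 - \frac{14}{3}\right) 31 = \frac{106}{3} \cdot 31 = \frac{3286}{3}$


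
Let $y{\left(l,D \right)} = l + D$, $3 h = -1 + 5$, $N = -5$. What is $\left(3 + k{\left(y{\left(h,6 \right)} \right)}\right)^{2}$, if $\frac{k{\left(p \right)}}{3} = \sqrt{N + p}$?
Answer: $\left(3 + \sqrt{21}\right)^{2} \approx 57.495$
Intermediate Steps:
$h = \frac{4}{3}$ ($h = \frac{-1 + 5}{3} = \frac{1}{3} \cdot 4 = \frac{4}{3} \approx 1.3333$)
$y{\left(l,D \right)} = D + l$
$k{\left(p \right)} = 3 \sqrt{-5 + p}$
$\left(3 + k{\left(y{\left(h,6 \right)} \right)}\right)^{2} = \left(3 + 3 \sqrt{-5 + \left(6 + \frac{4}{3}\right)}\right)^{2} = \left(3 + 3 \sqrt{-5 + \frac{22}{3}}\right)^{2} = \left(3 + 3 \sqrt{\frac{7}{3}}\right)^{2} = \left(3 + 3 \frac{\sqrt{21}}{3}\right)^{2} = \left(3 + \sqrt{21}\right)^{2}$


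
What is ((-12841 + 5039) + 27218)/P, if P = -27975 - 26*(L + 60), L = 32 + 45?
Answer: -19416/31537 ≈ -0.61566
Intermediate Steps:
L = 77
P = -31537 (P = -27975 - 26*(77 + 60) = -27975 - 26*137 = -27975 - 3562 = -31537)
((-12841 + 5039) + 27218)/P = ((-12841 + 5039) + 27218)/(-31537) = (-7802 + 27218)*(-1/31537) = 19416*(-1/31537) = -19416/31537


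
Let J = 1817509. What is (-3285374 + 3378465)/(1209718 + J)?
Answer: 93091/3027227 ≈ 0.030751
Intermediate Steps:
(-3285374 + 3378465)/(1209718 + J) = (-3285374 + 3378465)/(1209718 + 1817509) = 93091/3027227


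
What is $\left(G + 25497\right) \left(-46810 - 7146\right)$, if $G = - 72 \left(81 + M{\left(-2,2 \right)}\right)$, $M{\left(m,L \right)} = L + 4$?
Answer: $-1037735748$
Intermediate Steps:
$M{\left(m,L \right)} = 4 + L$
$G = -6264$ ($G = - 72 \left(81 + \left(4 + 2\right)\right) = - 72 \left(81 + 6\right) = \left(-72\right) 87 = -6264$)
$\left(G + 25497\right) \left(-46810 - 7146\right) = \left(-6264 + 25497\right) \left(-46810 - 7146\right) = 19233 \left(-53956\right) = -1037735748$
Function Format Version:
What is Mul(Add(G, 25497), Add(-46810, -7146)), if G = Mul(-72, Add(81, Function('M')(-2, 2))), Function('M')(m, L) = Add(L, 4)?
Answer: -1037735748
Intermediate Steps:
Function('M')(m, L) = Add(4, L)
G = -6264 (G = Mul(-72, Add(81, Add(4, 2))) = Mul(-72, Add(81, 6)) = Mul(-72, 87) = -6264)
Mul(Add(G, 25497), Add(-46810, -7146)) = Mul(Add(-6264, 25497), Add(-46810, -7146)) = Mul(19233, -53956) = -1037735748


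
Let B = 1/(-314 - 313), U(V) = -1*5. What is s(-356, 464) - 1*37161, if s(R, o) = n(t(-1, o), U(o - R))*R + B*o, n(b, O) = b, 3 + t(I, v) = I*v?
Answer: 80939593/627 ≈ 1.2909e+5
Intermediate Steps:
U(V) = -5
t(I, v) = -3 + I*v
B = -1/627 (B = 1/(-627) = -1/627 ≈ -0.0015949)
s(R, o) = -o/627 + R*(-3 - o) (s(R, o) = (-3 - o)*R - o/627 = R*(-3 - o) - o/627 = -o/627 + R*(-3 - o))
s(-356, 464) - 1*37161 = (-1/627*464 - 1*(-356)*(3 + 464)) - 1*37161 = (-464/627 - 1*(-356)*467) - 37161 = (-464/627 + 166252) - 37161 = 104239540/627 - 37161 = 80939593/627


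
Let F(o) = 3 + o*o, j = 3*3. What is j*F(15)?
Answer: 2052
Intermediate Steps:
j = 9
F(o) = 3 + o²
j*F(15) = 9*(3 + 15²) = 9*(3 + 225) = 9*228 = 2052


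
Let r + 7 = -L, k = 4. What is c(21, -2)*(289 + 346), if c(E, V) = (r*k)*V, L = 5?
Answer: 60960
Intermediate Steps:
r = -12 (r = -7 - 1*5 = -7 - 5 = -12)
c(E, V) = -48*V (c(E, V) = (-12*4)*V = -48*V)
c(21, -2)*(289 + 346) = (-48*(-2))*(289 + 346) = 96*635 = 60960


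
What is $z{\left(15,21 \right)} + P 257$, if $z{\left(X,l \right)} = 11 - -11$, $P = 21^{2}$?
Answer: $113359$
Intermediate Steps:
$P = 441$
$z{\left(X,l \right)} = 22$ ($z{\left(X,l \right)} = 11 + 11 = 22$)
$z{\left(15,21 \right)} + P 257 = 22 + 441 \cdot 257 = 22 + 113337 = 113359$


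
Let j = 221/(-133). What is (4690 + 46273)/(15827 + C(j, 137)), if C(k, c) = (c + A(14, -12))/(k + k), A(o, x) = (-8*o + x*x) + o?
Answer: 2047786/633745 ≈ 3.2312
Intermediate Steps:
j = -221/133 (j = 221*(-1/133) = -221/133 ≈ -1.6617)
A(o, x) = x² - 7*o (A(o, x) = (-8*o + x²) + o = (x² - 8*o) + o = x² - 7*o)
C(k, c) = (46 + c)/(2*k) (C(k, c) = (c + ((-12)² - 7*14))/(k + k) = (c + (144 - 98))/((2*k)) = (c + 46)*(1/(2*k)) = (46 + c)*(1/(2*k)) = (46 + c)/(2*k))
(4690 + 46273)/(15827 + C(j, 137)) = (4690 + 46273)/(15827 + (46 + 137)/(2*(-221/133))) = 50963/(15827 + (½)*(-133/221)*183) = 50963/(15827 - 24339/442) = 50963/(6971195/442) = 50963*(442/6971195) = 2047786/633745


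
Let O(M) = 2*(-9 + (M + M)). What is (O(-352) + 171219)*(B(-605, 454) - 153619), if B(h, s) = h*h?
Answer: 36065051958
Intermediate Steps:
O(M) = -18 + 4*M (O(M) = 2*(-9 + 2*M) = -18 + 4*M)
B(h, s) = h**2
(O(-352) + 171219)*(B(-605, 454) - 153619) = ((-18 + 4*(-352)) + 171219)*((-605)**2 - 153619) = ((-18 - 1408) + 171219)*(366025 - 153619) = (-1426 + 171219)*212406 = 169793*212406 = 36065051958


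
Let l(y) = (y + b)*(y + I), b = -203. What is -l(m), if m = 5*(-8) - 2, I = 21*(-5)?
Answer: -36015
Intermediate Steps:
I = -105
m = -42 (m = -40 - 2 = -42)
l(y) = (-203 + y)*(-105 + y) (l(y) = (y - 203)*(y - 105) = (-203 + y)*(-105 + y))
-l(m) = -(21315 + (-42)**2 - 308*(-42)) = -(21315 + 1764 + 12936) = -1*36015 = -36015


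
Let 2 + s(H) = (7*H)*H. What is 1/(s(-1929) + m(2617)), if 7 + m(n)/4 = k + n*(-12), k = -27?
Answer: 1/25921533 ≈ 3.8578e-8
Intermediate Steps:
m(n) = -136 - 48*n (m(n) = -28 + 4*(-27 + n*(-12)) = -28 + 4*(-27 - 12*n) = -28 + (-108 - 48*n) = -136 - 48*n)
s(H) = -2 + 7*H² (s(H) = -2 + (7*H)*H = -2 + 7*H²)
1/(s(-1929) + m(2617)) = 1/((-2 + 7*(-1929)²) + (-136 - 48*2617)) = 1/((-2 + 7*3721041) + (-136 - 125616)) = 1/((-2 + 26047287) - 125752) = 1/(26047285 - 125752) = 1/25921533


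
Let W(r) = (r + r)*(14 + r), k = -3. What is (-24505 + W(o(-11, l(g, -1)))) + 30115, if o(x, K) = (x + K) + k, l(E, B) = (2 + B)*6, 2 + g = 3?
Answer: 5514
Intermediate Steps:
g = 1 (g = -2 + 3 = 1)
l(E, B) = 12 + 6*B
o(x, K) = -3 + K + x (o(x, K) = (x + K) - 3 = (K + x) - 3 = -3 + K + x)
W(r) = 2*r*(14 + r) (W(r) = (2*r)*(14 + r) = 2*r*(14 + r))
(-24505 + W(o(-11, l(g, -1)))) + 30115 = (-24505 + 2*(-3 + (12 + 6*(-1)) - 11)*(14 + (-3 + (12 + 6*(-1)) - 11))) + 30115 = (-24505 + 2*(-3 + (12 - 6) - 11)*(14 + (-3 + (12 - 6) - 11))) + 30115 = (-24505 + 2*(-3 + 6 - 11)*(14 + (-3 + 6 - 11))) + 30115 = (-24505 + 2*(-8)*(14 - 8)) + 30115 = (-24505 + 2*(-8)*6) + 30115 = (-24505 - 96) + 30115 = -24601 + 30115 = 5514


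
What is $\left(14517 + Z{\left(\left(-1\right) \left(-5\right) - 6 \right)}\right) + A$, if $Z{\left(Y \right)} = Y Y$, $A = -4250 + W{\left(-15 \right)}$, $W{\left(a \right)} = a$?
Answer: $10253$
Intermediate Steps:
$A = -4265$ ($A = -4250 - 15 = -4265$)
$Z{\left(Y \right)} = Y^{2}$
$\left(14517 + Z{\left(\left(-1\right) \left(-5\right) - 6 \right)}\right) + A = \left(14517 + \left(\left(-1\right) \left(-5\right) - 6\right)^{2}\right) - 4265 = \left(14517 + \left(5 - 6\right)^{2}\right) - 4265 = \left(14517 + \left(-1\right)^{2}\right) - 4265 = \left(14517 + 1\right) - 4265 = 14518 - 4265 = 10253$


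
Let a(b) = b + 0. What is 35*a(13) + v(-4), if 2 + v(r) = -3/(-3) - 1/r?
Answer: 1817/4 ≈ 454.25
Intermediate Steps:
a(b) = b
v(r) = -1 - 1/r (v(r) = -2 + (-3/(-3) - 1/r) = -2 + (-3*(-⅓) - 1/r) = -2 + (1 - 1/r) = -1 - 1/r)
35*a(13) + v(-4) = 35*13 + (-1 - 1*(-4))/(-4) = 455 - (-1 + 4)/4 = 455 - ¼*3 = 455 - ¾ = 1817/4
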